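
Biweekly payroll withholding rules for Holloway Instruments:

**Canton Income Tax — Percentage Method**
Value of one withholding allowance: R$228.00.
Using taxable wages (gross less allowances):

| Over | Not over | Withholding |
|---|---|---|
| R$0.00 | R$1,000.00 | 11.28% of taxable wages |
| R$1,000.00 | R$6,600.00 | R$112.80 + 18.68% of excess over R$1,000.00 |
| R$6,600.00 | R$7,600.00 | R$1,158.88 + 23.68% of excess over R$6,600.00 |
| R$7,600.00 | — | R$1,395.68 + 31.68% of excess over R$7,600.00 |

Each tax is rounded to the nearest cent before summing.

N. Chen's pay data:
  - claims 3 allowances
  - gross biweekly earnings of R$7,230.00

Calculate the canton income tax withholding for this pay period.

R$1,148.79

Canton Income Tax: taxable = R$7,230.00 − 3×R$228.00 = R$6,546.00
  R$112.80 + 18.68% × (R$6,546.00 − R$1,000.00) = R$112.80 + 18.68% × R$5,546.00 = R$1,148.79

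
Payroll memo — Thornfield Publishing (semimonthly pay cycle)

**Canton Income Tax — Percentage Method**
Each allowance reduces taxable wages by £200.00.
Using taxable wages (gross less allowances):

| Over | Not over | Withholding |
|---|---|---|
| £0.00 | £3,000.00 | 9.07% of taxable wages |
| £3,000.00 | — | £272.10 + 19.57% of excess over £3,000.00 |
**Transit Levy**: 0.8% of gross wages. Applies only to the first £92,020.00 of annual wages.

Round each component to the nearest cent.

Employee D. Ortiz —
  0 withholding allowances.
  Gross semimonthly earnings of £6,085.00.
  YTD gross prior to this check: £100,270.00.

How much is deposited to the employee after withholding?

£5,209.17

Canton Income Tax: taxable = £6,085.00
  £272.10 + 19.57% × (£6,085.00 − £3,000.00) = £272.10 + 19.57% × £3,085.00 = £875.83
Transit Levy: YTD £100,270.00 ≥ cap £92,020.00 → £0.00
Total withheld: £875.83 + £0.00 = £875.83
Net pay: £6,085.00 − £875.83 = £5,209.17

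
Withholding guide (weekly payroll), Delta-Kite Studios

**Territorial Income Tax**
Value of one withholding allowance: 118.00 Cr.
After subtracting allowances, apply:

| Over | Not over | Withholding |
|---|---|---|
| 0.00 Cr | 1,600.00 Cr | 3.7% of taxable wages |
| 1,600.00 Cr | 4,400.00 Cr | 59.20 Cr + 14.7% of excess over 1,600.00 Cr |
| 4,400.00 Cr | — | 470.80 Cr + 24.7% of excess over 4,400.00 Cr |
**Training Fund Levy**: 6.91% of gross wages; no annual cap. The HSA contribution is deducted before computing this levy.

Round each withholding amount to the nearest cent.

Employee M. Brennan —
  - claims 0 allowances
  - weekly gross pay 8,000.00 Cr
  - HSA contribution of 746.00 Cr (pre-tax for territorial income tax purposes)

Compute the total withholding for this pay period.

Territorial Income Tax: taxable = 8,000.00 Cr − 746.00 Cr = 7,254.00 Cr
  470.80 Cr + 24.7% × (7,254.00 Cr − 4,400.00 Cr) = 470.80 Cr + 24.7% × 2,854.00 Cr = 1,175.74 Cr
Training Fund Levy: 6.91% × 7,254.00 Cr = 501.25 Cr
Total: 1,175.74 Cr + 501.25 Cr = 1,676.99 Cr

1,676.99 Cr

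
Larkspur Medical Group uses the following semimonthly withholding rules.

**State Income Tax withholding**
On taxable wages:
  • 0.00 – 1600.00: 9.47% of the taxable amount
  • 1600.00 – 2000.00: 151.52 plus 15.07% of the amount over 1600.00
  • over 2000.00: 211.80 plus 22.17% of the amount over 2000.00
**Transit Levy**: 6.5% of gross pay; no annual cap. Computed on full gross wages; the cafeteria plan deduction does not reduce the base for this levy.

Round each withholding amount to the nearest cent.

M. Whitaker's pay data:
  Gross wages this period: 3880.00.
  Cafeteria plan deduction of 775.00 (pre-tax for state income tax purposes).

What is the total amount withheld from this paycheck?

708.98

State Income Tax: taxable = 3880.00 − 775.00 = 3105.00
  211.80 + 22.17% × (3105.00 − 2000.00) = 211.80 + 22.17% × 1105.00 = 456.78
Transit Levy: 6.5% × 3880.00 = 252.20
Total: 456.78 + 252.20 = 708.98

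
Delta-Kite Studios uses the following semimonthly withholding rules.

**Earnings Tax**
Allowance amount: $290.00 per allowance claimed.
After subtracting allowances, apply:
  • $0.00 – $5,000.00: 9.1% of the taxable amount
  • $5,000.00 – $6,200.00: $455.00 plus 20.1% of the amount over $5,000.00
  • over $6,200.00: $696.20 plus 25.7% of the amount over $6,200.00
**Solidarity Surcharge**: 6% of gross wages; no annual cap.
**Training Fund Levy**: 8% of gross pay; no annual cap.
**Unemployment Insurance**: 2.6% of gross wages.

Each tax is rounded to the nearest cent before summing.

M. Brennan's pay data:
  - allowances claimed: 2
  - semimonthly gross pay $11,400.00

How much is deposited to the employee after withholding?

Earnings Tax: taxable = $11,400.00 − 2×$290.00 = $10,820.00
  $696.20 + 25.7% × ($10,820.00 − $6,200.00) = $696.20 + 25.7% × $4,620.00 = $1,883.54
Solidarity Surcharge: 6% × $11,400.00 = $684.00
Training Fund Levy: 8% × $11,400.00 = $912.00
Unemployment Insurance: 2.6% × $11,400.00 = $296.40
Total withheld: $1,883.54 + $684.00 + $912.00 + $296.40 = $3,775.94
Net pay: $11,400.00 − $3,775.94 = $7,624.06

$7,624.06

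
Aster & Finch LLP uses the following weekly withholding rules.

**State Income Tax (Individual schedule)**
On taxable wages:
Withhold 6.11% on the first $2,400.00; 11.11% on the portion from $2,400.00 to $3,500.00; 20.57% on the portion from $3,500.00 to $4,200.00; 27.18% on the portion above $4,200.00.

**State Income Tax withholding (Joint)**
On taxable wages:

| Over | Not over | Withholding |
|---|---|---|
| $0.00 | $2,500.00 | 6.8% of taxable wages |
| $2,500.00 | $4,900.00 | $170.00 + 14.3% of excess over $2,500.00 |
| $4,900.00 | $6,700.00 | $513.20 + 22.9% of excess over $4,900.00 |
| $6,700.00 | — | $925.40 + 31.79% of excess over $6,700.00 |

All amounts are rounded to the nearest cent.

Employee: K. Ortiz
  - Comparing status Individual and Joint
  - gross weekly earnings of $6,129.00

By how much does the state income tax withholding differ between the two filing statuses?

State Income Tax (Individual): taxable = $6,129.00
  $412.84 + 27.18% × ($6,129.00 − $4,200.00) = $412.84 + 27.18% × $1,929.00 = $937.14
State Income Tax (Joint): taxable = $6,129.00
  $513.20 + 22.9% × ($6,129.00 − $4,900.00) = $513.20 + 22.9% × $1,229.00 = $794.64
Difference: |$937.14 − $794.64| = $142.50 (higher under Individual)

$142.50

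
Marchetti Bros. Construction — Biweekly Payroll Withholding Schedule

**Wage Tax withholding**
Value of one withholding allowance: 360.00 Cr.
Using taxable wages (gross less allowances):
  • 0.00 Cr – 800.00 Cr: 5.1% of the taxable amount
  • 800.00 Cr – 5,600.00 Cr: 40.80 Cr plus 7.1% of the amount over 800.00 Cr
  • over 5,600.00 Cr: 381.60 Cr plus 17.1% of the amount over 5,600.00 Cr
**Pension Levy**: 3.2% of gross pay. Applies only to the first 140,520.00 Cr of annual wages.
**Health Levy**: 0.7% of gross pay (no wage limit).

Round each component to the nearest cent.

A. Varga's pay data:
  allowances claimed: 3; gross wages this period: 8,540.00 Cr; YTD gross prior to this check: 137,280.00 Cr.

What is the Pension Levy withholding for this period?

103.68 Cr

Pension Levy: cap 140,520.00 Cr − YTD 137,280.00 Cr = 3,240.00 Cr subject; 3.2% × 3,240.00 Cr = 103.68 Cr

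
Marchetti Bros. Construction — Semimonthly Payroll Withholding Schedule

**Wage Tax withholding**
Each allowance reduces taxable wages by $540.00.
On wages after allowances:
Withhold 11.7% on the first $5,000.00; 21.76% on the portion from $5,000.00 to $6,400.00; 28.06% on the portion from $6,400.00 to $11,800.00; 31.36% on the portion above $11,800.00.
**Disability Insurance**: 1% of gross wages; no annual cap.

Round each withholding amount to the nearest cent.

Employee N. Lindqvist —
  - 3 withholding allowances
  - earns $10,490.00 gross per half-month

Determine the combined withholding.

$1,687.62

Wage Tax: taxable = $10,490.00 − 3×$540.00 = $8,870.00
  $889.64 + 28.06% × ($8,870.00 − $6,400.00) = $889.64 + 28.06% × $2,470.00 = $1,582.72
Disability Insurance: 1% × $10,490.00 = $104.90
Total: $1,582.72 + $104.90 = $1,687.62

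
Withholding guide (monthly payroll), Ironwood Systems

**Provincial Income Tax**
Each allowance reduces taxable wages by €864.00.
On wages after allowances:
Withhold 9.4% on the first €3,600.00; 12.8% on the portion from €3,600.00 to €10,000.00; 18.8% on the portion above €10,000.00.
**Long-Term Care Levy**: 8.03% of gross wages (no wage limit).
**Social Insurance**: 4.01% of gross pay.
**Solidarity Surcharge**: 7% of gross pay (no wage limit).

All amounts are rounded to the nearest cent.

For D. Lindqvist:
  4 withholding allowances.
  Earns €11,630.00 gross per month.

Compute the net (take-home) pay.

Provincial Income Tax: taxable = €11,630.00 − 4×€864.00 = €8,174.00
  €338.40 + 12.8% × (€8,174.00 − €3,600.00) = €338.40 + 12.8% × €4,574.00 = €923.87
Long-Term Care Levy: 8.03% × €11,630.00 = €933.89
Social Insurance: 4.01% × €11,630.00 = €466.36
Solidarity Surcharge: 7% × €11,630.00 = €814.10
Total withheld: €923.87 + €933.89 + €466.36 + €814.10 = €3,138.22
Net pay: €11,630.00 − €3,138.22 = €8,491.78

€8,491.78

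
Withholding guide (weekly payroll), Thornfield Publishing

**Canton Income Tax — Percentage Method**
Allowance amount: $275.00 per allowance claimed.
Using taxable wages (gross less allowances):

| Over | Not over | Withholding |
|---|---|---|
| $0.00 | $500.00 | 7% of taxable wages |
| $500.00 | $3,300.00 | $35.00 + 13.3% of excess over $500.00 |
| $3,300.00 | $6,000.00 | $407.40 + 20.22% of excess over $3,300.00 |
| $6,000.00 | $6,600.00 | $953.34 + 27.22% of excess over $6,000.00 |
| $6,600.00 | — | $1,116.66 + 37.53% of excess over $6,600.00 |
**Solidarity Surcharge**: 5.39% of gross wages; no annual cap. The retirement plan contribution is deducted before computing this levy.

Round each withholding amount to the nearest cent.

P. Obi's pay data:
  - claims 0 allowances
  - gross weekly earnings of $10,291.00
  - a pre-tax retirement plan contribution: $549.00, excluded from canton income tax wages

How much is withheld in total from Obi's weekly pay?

Canton Income Tax: taxable = $10,291.00 − $549.00 = $9,742.00
  $1,116.66 + 37.53% × ($9,742.00 − $6,600.00) = $1,116.66 + 37.53% × $3,142.00 = $2,295.85
Solidarity Surcharge: 5.39% × $9,742.00 = $525.09
Total: $2,295.85 + $525.09 = $2,820.94

$2,820.94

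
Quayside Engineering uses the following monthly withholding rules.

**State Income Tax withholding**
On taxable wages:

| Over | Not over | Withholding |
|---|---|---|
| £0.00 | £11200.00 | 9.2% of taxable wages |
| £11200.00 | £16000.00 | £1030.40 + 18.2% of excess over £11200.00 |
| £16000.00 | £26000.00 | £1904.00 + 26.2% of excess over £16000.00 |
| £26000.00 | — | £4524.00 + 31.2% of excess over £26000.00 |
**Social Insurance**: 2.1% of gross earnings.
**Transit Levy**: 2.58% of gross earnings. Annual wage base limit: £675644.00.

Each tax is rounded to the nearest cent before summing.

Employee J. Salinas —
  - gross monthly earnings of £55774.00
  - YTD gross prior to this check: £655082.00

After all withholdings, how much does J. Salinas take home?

State Income Tax: taxable = £55774.00
  £4524.00 + 31.2% × (£55774.00 − £26000.00) = £4524.00 + 31.2% × £29774.00 = £13813.49
Social Insurance: 2.1% × £55774.00 = £1171.25
Transit Levy: cap £675644.00 − YTD £655082.00 = £20562.00 subject; 2.58% × £20562.00 = £530.50
Total withheld: £13813.49 + £1171.25 + £530.50 = £15515.24
Net pay: £55774.00 − £15515.24 = £40258.76

£40258.76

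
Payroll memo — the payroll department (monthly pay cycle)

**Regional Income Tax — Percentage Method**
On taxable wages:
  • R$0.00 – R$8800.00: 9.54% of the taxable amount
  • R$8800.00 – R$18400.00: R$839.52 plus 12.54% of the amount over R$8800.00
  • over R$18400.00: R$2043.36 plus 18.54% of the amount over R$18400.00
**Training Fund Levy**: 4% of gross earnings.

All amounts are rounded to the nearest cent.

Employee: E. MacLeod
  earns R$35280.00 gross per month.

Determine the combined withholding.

Regional Income Tax: taxable = R$35280.00
  R$2043.36 + 18.54% × (R$35280.00 − R$18400.00) = R$2043.36 + 18.54% × R$16880.00 = R$5172.91
Training Fund Levy: 4% × R$35280.00 = R$1411.20
Total: R$5172.91 + R$1411.20 = R$6584.11

R$6584.11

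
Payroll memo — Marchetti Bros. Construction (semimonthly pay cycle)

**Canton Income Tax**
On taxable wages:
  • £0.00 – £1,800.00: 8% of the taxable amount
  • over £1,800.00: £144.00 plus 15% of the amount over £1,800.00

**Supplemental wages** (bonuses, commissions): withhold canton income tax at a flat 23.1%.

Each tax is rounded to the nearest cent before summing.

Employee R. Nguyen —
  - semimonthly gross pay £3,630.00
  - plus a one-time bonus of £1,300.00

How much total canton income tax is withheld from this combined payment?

£718.80

Canton Income Tax: taxable = £3,630.00
  £144.00 + 15% × (£3,630.00 − £1,800.00) = £144.00 + 15% × £1,830.00 = £418.50
Supplemental (23.1% flat on bonus): 23.1% × £1,300.00 = £300.30
Total canton income tax: £418.50 + £300.30 = £718.80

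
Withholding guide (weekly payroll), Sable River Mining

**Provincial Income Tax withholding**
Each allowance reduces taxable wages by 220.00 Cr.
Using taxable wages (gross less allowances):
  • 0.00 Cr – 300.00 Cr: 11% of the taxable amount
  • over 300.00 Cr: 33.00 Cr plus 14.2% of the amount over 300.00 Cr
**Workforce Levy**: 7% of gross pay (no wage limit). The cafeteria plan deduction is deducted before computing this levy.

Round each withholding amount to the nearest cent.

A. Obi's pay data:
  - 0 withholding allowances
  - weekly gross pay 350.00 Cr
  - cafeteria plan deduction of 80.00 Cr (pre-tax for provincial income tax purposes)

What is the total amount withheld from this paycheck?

48.60 Cr

Provincial Income Tax: taxable = 350.00 Cr − 80.00 Cr = 270.00 Cr
  11% × 270.00 Cr = 29.70 Cr
Workforce Levy: 7% × 270.00 Cr = 18.90 Cr
Total: 29.70 Cr + 18.90 Cr = 48.60 Cr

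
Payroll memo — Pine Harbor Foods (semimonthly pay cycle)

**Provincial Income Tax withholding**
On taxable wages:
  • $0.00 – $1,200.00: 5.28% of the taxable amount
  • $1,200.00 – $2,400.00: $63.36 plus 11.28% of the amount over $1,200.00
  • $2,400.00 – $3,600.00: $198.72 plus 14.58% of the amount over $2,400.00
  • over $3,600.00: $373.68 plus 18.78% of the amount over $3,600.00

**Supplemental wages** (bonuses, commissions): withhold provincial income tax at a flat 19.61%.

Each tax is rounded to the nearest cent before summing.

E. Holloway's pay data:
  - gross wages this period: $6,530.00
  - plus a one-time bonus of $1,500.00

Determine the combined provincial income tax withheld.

Provincial Income Tax: taxable = $6,530.00
  $373.68 + 18.78% × ($6,530.00 − $3,600.00) = $373.68 + 18.78% × $2,930.00 = $923.93
Supplemental (19.61% flat on bonus): 19.61% × $1,500.00 = $294.15
Total provincial income tax: $923.93 + $294.15 = $1,218.08

$1,218.08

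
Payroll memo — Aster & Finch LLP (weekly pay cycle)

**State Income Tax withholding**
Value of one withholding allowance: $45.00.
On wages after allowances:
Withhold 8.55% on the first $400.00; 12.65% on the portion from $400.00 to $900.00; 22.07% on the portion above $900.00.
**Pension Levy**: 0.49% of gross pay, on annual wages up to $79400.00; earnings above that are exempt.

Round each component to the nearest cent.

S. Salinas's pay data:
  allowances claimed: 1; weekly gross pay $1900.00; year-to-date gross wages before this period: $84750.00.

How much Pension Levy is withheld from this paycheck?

Pension Levy: YTD $84750.00 ≥ cap $79400.00 → $0.00

$0.00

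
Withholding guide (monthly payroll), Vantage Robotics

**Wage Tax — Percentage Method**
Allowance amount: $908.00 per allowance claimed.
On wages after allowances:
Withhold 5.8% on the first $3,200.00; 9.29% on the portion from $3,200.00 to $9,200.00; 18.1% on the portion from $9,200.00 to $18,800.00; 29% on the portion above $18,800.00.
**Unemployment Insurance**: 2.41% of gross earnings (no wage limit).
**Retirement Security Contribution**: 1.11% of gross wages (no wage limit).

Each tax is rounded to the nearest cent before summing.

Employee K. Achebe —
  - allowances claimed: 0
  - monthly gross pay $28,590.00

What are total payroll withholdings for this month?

Wage Tax: taxable = $28,590.00
  $2,480.60 + 29% × ($28,590.00 − $18,800.00) = $2,480.60 + 29% × $9,790.00 = $5,319.70
Unemployment Insurance: 2.41% × $28,590.00 = $689.02
Retirement Security Contribution: 1.11% × $28,590.00 = $317.35
Total: $5,319.70 + $689.02 + $317.35 = $6,326.07

$6,326.07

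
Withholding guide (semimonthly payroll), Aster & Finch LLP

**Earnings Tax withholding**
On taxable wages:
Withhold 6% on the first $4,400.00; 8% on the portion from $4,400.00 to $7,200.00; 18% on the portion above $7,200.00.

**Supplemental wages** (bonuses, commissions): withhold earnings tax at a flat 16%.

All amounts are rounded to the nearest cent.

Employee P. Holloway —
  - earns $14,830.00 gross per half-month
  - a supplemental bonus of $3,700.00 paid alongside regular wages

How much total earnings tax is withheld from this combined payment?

$2,453.40

Earnings Tax: taxable = $14,830.00
  $488.00 + 18% × ($14,830.00 − $7,200.00) = $488.00 + 18% × $7,630.00 = $1,861.40
Supplemental (16% flat on bonus): 16% × $3,700.00 = $592.00
Total earnings tax: $1,861.40 + $592.00 = $2,453.40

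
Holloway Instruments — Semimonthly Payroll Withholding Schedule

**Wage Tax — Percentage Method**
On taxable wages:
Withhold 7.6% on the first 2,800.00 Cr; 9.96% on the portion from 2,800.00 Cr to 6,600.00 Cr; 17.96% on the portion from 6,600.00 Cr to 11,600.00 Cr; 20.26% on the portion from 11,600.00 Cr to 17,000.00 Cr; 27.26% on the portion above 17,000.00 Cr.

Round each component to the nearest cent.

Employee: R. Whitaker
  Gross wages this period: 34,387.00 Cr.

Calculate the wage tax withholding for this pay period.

7,323.02 Cr

Wage Tax: taxable = 34,387.00 Cr
  2,583.32 Cr + 27.26% × (34,387.00 Cr − 17,000.00 Cr) = 2,583.32 Cr + 27.26% × 17,387.00 Cr = 7,323.02 Cr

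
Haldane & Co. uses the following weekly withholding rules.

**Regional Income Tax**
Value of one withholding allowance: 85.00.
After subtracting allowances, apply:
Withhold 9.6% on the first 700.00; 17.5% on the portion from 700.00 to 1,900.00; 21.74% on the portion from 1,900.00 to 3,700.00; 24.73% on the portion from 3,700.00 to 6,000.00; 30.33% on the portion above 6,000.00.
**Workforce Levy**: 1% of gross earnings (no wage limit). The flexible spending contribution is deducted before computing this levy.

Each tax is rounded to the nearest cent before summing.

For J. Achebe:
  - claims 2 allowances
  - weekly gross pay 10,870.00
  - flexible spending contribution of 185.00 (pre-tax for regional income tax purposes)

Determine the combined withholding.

Regional Income Tax: taxable = 10,870.00 − 185.00 − 2×85.00 = 10,515.00
  1,237.31 + 30.33% × (10,515.00 − 6,000.00) = 1,237.31 + 30.33% × 4,515.00 = 2,606.71
Workforce Levy: 1% × 10,685.00 = 106.85
Total: 2,606.71 + 106.85 = 2,713.56

2,713.56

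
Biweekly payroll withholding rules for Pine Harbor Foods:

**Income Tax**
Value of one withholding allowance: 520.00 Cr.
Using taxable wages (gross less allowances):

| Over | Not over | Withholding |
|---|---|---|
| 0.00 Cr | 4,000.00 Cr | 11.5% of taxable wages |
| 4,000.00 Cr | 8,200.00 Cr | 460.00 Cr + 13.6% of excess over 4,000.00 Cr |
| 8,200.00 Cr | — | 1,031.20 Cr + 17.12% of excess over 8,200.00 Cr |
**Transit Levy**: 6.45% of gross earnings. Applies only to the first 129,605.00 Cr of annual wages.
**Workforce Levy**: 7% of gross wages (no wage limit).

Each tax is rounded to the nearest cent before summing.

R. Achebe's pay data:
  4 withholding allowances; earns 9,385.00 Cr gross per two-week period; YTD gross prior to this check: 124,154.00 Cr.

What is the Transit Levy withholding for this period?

Transit Levy: cap 129,605.00 Cr − YTD 124,154.00 Cr = 5,451.00 Cr subject; 6.45% × 5,451.00 Cr = 351.59 Cr

351.59 Cr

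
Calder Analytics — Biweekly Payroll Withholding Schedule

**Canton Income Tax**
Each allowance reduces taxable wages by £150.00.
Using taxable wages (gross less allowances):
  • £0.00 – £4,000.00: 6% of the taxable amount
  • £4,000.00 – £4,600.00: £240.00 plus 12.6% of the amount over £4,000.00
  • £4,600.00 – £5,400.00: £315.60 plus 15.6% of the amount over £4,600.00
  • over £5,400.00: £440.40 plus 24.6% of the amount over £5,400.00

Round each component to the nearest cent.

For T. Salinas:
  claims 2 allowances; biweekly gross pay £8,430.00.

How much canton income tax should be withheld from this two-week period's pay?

Canton Income Tax: taxable = £8,430.00 − 2×£150.00 = £8,130.00
  £440.40 + 24.6% × (£8,130.00 − £5,400.00) = £440.40 + 24.6% × £2,730.00 = £1,111.98

£1,111.98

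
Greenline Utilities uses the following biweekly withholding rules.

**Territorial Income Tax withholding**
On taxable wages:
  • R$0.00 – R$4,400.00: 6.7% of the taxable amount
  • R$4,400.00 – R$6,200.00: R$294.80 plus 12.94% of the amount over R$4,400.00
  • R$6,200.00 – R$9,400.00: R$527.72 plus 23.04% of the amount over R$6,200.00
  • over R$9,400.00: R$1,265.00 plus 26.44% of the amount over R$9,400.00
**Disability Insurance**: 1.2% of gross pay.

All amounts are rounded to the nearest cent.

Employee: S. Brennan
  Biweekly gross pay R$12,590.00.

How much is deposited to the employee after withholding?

Territorial Income Tax: taxable = R$12,590.00
  R$1,265.00 + 26.44% × (R$12,590.00 − R$9,400.00) = R$1,265.00 + 26.44% × R$3,190.00 = R$2,108.44
Disability Insurance: 1.2% × R$12,590.00 = R$151.08
Total withheld: R$2,108.44 + R$151.08 = R$2,259.52
Net pay: R$12,590.00 − R$2,259.52 = R$10,330.48

R$10,330.48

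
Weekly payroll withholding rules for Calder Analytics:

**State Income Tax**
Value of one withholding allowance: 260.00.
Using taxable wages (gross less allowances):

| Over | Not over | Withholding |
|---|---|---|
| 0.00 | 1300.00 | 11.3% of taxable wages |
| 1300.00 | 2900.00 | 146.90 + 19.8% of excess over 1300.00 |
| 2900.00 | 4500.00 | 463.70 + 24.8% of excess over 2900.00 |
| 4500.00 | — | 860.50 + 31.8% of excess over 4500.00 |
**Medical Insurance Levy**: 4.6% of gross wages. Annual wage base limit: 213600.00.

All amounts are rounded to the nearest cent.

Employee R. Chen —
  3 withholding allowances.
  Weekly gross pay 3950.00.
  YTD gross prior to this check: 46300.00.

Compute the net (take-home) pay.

State Income Tax: taxable = 3950.00 − 3×260.00 = 3170.00
  463.70 + 24.8% × (3170.00 − 2900.00) = 463.70 + 24.8% × 270.00 = 530.66
Medical Insurance Levy: 4.6% × 3950.00 = 181.70
Total withheld: 530.66 + 181.70 = 712.36
Net pay: 3950.00 − 712.36 = 3237.64

3237.64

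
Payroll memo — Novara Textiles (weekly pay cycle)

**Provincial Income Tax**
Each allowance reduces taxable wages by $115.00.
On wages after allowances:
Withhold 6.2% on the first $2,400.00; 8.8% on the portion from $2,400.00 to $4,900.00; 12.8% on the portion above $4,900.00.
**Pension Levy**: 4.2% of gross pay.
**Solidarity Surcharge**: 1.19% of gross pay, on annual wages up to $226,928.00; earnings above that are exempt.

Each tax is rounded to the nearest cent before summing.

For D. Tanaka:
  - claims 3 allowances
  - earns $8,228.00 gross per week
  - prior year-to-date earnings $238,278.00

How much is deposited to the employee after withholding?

$7,131.80

Provincial Income Tax: taxable = $8,228.00 − 3×$115.00 = $7,883.00
  $368.80 + 12.8% × ($7,883.00 − $4,900.00) = $368.80 + 12.8% × $2,983.00 = $750.62
Pension Levy: 4.2% × $8,228.00 = $345.58
Solidarity Surcharge: YTD $238,278.00 ≥ cap $226,928.00 → $0.00
Total withheld: $750.62 + $345.58 + $0.00 = $1,096.20
Net pay: $8,228.00 − $1,096.20 = $7,131.80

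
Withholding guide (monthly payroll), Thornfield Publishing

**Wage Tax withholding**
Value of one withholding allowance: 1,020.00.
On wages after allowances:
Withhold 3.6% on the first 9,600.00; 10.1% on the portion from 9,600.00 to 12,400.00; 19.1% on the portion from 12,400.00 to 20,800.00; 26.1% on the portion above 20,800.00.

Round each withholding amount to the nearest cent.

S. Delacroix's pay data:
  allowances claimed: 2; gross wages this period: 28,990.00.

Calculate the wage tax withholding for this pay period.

Wage Tax: taxable = 28,990.00 − 2×1,020.00 = 26,950.00
  2,232.80 + 26.1% × (26,950.00 − 20,800.00) = 2,232.80 + 26.1% × 6,150.00 = 3,837.95

3,837.95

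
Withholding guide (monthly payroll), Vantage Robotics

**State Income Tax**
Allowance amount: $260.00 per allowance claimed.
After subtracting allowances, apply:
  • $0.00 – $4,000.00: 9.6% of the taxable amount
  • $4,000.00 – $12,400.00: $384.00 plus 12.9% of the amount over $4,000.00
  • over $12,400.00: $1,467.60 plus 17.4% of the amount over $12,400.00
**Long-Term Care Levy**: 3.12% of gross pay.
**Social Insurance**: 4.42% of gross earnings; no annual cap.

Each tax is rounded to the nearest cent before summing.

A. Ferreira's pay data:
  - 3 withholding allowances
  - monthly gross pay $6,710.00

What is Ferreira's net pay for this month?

$5,571.10

State Income Tax: taxable = $6,710.00 − 3×$260.00 = $5,930.00
  $384.00 + 12.9% × ($5,930.00 − $4,000.00) = $384.00 + 12.9% × $1,930.00 = $632.97
Long-Term Care Levy: 3.12% × $6,710.00 = $209.35
Social Insurance: 4.42% × $6,710.00 = $296.58
Total withheld: $632.97 + $209.35 + $296.58 = $1,138.90
Net pay: $6,710.00 − $1,138.90 = $5,571.10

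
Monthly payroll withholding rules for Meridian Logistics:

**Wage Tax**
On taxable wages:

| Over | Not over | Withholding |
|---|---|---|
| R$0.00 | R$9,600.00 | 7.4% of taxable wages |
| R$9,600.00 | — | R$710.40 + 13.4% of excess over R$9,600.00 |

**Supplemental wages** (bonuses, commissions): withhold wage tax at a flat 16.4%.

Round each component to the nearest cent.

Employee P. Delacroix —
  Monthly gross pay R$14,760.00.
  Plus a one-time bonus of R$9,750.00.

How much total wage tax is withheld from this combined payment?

Wage Tax: taxable = R$14,760.00
  R$710.40 + 13.4% × (R$14,760.00 − R$9,600.00) = R$710.40 + 13.4% × R$5,160.00 = R$1,401.84
Supplemental (16.4% flat on bonus): 16.4% × R$9,750.00 = R$1,599.00
Total wage tax: R$1,401.84 + R$1,599.00 = R$3,000.84

R$3,000.84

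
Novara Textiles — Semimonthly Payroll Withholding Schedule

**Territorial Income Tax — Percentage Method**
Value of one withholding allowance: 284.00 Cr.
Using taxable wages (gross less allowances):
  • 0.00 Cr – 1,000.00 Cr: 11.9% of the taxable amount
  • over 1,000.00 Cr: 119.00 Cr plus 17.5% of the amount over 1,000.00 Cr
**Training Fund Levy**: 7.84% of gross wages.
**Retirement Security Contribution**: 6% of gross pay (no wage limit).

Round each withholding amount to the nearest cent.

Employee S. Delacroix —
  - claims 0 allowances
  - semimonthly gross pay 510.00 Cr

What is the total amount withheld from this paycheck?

Territorial Income Tax: taxable = 510.00 Cr
  11.9% × 510.00 Cr = 60.69 Cr
Training Fund Levy: 7.84% × 510.00 Cr = 39.98 Cr
Retirement Security Contribution: 6% × 510.00 Cr = 30.60 Cr
Total: 60.69 Cr + 39.98 Cr + 30.60 Cr = 131.27 Cr

131.27 Cr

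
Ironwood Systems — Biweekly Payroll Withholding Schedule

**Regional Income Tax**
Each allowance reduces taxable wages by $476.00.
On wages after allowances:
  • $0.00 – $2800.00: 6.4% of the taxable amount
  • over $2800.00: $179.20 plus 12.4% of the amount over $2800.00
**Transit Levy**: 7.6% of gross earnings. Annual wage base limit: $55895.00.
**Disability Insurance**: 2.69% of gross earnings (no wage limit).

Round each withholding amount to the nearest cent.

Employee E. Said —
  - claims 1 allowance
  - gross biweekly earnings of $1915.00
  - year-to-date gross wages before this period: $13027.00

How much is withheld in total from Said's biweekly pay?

Regional Income Tax: taxable = $1915.00 − 1×$476.00 = $1439.00
  6.4% × $1439.00 = $92.10
Transit Levy: 7.6% × $1915.00 = $145.54
Disability Insurance: 2.69% × $1915.00 = $51.51
Total: $92.10 + $145.54 + $51.51 = $289.15

$289.15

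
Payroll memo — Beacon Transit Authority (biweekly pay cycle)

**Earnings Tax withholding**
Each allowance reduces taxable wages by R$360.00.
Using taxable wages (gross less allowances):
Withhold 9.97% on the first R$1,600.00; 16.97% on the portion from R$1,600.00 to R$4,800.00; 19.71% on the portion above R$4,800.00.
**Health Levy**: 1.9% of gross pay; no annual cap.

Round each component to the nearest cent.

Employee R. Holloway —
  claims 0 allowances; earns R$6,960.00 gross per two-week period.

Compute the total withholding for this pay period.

Earnings Tax: taxable = R$6,960.00
  R$702.56 + 19.71% × (R$6,960.00 − R$4,800.00) = R$702.56 + 19.71% × R$2,160.00 = R$1,128.30
Health Levy: 1.9% × R$6,960.00 = R$132.24
Total: R$1,128.30 + R$132.24 = R$1,260.54

R$1,260.54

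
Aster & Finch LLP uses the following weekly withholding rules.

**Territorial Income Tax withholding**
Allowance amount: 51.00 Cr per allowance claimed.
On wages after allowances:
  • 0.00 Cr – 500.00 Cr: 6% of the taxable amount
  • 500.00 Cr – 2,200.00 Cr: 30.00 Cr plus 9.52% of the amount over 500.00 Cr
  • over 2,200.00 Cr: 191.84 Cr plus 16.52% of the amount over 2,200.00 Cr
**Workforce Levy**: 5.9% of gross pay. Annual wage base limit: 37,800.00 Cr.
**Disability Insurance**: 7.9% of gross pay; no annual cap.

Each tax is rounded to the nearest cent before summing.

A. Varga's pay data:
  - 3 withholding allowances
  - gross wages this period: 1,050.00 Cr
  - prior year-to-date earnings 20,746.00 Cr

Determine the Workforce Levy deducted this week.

Workforce Levy: 5.9% × 1,050.00 Cr = 61.95 Cr

61.95 Cr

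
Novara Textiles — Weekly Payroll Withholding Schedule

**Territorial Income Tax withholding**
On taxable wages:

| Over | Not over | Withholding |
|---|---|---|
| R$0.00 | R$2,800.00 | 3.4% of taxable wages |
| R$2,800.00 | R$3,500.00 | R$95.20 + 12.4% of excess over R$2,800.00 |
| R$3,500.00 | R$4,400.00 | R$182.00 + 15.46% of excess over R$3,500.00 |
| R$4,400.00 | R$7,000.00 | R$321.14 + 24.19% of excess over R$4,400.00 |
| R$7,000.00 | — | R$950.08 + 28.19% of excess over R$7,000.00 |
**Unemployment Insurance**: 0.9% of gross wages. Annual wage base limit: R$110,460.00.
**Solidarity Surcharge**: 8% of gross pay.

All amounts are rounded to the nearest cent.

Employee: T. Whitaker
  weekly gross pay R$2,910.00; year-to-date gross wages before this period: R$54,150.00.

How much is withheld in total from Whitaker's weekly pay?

Territorial Income Tax: taxable = R$2,910.00
  R$95.20 + 12.4% × (R$2,910.00 − R$2,800.00) = R$95.20 + 12.4% × R$110.00 = R$108.84
Unemployment Insurance: 0.9% × R$2,910.00 = R$26.19
Solidarity Surcharge: 8% × R$2,910.00 = R$232.80
Total: R$108.84 + R$26.19 + R$232.80 = R$367.83

R$367.83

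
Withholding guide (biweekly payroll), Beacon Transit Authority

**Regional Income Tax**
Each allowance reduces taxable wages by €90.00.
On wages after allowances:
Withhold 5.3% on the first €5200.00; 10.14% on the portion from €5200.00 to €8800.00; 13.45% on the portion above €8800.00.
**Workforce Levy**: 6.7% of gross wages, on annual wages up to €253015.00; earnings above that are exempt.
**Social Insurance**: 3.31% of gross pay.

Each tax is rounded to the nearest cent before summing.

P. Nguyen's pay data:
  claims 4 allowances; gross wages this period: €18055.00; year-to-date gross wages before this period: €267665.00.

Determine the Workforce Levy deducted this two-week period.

Workforce Levy: YTD €267665.00 ≥ cap €253015.00 → €0.00

€0.00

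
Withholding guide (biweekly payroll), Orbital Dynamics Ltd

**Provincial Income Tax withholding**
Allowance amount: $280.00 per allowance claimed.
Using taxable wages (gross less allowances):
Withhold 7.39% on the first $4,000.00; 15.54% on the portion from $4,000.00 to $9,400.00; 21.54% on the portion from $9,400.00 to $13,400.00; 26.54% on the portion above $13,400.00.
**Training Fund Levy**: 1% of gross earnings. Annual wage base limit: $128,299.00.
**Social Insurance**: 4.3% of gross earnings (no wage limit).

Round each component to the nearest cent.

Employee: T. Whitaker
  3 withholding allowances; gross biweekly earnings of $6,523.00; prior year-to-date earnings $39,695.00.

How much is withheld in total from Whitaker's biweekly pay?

Provincial Income Tax: taxable = $6,523.00 − 3×$280.00 = $5,683.00
  $295.60 + 15.54% × ($5,683.00 − $4,000.00) = $295.60 + 15.54% × $1,683.00 = $557.14
Training Fund Levy: 1% × $6,523.00 = $65.23
Social Insurance: 4.3% × $6,523.00 = $280.49
Total: $557.14 + $65.23 + $280.49 = $902.86

$902.86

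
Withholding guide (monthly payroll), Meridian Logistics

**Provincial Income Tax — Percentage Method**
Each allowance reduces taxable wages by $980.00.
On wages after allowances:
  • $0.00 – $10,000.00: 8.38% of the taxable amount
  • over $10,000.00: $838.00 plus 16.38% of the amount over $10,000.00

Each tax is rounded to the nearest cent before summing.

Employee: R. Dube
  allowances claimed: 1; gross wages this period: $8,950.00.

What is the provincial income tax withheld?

Provincial Income Tax: taxable = $8,950.00 − 1×$980.00 = $7,970.00
  8.38% × $7,970.00 = $667.89

$667.89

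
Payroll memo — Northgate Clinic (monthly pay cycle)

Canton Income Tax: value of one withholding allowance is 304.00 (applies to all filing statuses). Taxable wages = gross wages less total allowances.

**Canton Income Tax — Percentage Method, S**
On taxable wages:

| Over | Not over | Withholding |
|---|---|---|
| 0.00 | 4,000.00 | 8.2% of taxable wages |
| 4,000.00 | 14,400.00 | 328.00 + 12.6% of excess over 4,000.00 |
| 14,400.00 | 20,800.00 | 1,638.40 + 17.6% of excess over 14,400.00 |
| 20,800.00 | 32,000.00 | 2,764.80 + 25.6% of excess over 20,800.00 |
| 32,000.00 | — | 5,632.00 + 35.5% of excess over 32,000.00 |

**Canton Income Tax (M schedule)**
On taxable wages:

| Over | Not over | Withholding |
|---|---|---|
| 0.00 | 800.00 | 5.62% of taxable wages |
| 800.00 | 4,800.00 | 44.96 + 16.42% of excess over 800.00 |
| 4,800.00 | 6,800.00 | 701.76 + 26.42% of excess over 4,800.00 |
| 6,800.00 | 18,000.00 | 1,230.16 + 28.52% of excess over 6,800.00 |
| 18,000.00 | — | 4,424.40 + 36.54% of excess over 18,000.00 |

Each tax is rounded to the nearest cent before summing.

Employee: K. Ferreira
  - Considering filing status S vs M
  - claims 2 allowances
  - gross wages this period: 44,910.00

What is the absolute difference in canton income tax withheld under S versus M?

Canton Income Tax (S): taxable = 44,910.00 − 2×304.00 = 44,302.00
  5,632.00 + 35.5% × (44,302.00 − 32,000.00) = 5,632.00 + 35.5% × 12,302.00 = 9,999.21
Canton Income Tax (M): taxable = 44,910.00 − 2×304.00 = 44,302.00
  4,424.40 + 36.54% × (44,302.00 − 18,000.00) = 4,424.40 + 36.54% × 26,302.00 = 14,035.15
Difference: |9,999.21 − 14,035.15| = 4,035.94 (higher under M)

4,035.94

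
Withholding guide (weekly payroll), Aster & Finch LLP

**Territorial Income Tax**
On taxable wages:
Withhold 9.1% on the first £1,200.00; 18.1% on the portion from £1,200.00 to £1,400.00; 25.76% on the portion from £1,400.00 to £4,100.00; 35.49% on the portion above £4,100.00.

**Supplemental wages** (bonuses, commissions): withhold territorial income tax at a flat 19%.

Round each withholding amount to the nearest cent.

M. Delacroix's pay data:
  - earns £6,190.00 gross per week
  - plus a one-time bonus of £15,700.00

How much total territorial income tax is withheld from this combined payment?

Territorial Income Tax: taxable = £6,190.00
  £840.92 + 35.49% × (£6,190.00 − £4,100.00) = £840.92 + 35.49% × £2,090.00 = £1,582.66
Supplemental (19% flat on bonus): 19% × £15,700.00 = £2,983.00
Total territorial income tax: £1,582.66 + £2,983.00 = £4,565.66

£4,565.66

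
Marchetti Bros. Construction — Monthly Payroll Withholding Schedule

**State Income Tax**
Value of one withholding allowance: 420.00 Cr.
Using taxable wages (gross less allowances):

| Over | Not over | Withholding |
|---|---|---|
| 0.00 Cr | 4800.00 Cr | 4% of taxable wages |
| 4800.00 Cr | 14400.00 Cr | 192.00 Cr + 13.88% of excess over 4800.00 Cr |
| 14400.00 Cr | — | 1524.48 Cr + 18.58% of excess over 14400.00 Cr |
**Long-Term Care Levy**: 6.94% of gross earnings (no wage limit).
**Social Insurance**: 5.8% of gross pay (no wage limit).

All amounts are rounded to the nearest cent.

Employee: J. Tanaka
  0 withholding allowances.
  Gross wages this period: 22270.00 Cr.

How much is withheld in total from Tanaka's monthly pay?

5823.93 Cr

State Income Tax: taxable = 22270.00 Cr
  1524.48 Cr + 18.58% × (22270.00 Cr − 14400.00 Cr) = 1524.48 Cr + 18.58% × 7870.00 Cr = 2986.73 Cr
Long-Term Care Levy: 6.94% × 22270.00 Cr = 1545.54 Cr
Social Insurance: 5.8% × 22270.00 Cr = 1291.66 Cr
Total: 2986.73 Cr + 1545.54 Cr + 1291.66 Cr = 5823.93 Cr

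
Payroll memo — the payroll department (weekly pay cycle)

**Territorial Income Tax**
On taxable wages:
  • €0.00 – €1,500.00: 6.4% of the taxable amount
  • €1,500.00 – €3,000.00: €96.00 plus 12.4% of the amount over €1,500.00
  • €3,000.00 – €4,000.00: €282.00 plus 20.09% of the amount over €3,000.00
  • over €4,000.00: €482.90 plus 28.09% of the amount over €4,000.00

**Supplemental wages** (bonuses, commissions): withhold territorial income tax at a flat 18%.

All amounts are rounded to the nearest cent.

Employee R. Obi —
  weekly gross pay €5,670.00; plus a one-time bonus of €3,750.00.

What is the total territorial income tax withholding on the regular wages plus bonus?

Territorial Income Tax: taxable = €5,670.00
  €482.90 + 28.09% × (€5,670.00 − €4,000.00) = €482.90 + 28.09% × €1,670.00 = €952.00
Supplemental (18% flat on bonus): 18% × €3,750.00 = €675.00
Total territorial income tax: €952.00 + €675.00 = €1,627.00

€1,627.00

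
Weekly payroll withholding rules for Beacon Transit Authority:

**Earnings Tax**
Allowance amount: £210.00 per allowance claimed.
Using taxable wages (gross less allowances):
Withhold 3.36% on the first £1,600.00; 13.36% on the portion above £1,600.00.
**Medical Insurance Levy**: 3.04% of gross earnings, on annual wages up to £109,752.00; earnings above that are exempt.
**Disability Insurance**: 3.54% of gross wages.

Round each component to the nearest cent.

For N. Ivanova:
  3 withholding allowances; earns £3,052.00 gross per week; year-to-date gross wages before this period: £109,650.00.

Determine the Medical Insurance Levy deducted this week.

£3.10

Medical Insurance Levy: cap £109,752.00 − YTD £109,650.00 = £102.00 subject; 3.04% × £102.00 = £3.10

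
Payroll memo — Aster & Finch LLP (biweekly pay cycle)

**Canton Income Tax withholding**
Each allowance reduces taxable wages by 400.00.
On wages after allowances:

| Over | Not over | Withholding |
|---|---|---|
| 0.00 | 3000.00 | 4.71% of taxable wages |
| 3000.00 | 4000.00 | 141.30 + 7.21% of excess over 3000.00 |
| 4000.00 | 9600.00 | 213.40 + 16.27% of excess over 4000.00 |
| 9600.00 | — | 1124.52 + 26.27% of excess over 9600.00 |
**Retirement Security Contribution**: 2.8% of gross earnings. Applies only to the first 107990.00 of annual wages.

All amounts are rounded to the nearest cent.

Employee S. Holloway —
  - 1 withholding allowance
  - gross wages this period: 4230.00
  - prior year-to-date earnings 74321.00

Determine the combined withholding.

319.58

Canton Income Tax: taxable = 4230.00 − 1×400.00 = 3830.00
  141.30 + 7.21% × (3830.00 − 3000.00) = 141.30 + 7.21% × 830.00 = 201.14
Retirement Security Contribution: 2.8% × 4230.00 = 118.44
Total: 201.14 + 118.44 = 319.58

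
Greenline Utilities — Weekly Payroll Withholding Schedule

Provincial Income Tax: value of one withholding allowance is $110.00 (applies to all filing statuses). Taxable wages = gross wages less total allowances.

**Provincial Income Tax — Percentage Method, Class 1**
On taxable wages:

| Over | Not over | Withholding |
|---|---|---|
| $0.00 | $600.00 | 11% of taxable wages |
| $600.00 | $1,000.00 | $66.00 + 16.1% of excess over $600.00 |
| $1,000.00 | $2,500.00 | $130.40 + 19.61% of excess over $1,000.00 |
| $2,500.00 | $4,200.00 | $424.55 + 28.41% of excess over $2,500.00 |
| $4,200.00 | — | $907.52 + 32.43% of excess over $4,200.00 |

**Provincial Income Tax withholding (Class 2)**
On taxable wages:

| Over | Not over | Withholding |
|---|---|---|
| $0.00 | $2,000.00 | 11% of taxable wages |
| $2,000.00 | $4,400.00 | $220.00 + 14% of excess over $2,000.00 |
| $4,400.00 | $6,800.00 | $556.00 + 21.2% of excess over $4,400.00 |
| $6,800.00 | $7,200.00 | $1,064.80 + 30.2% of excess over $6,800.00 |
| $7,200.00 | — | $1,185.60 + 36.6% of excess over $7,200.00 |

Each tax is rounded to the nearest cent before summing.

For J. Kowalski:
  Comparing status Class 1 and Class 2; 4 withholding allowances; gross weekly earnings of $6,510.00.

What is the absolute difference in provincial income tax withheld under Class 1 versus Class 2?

$603.92

Provincial Income Tax (Class 1): taxable = $6,510.00 − 4×$110.00 = $6,070.00
  $907.52 + 32.43% × ($6,070.00 − $4,200.00) = $907.52 + 32.43% × $1,870.00 = $1,513.96
Provincial Income Tax (Class 2): taxable = $6,510.00 − 4×$110.00 = $6,070.00
  $556.00 + 21.2% × ($6,070.00 − $4,400.00) = $556.00 + 21.2% × $1,670.00 = $910.04
Difference: |$1,513.96 − $910.04| = $603.92 (higher under Class 1)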